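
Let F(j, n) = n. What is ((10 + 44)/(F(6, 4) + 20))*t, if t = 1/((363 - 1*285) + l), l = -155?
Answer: -9/308 ≈ -0.029221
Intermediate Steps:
t = -1/77 (t = 1/((363 - 1*285) - 155) = 1/((363 - 285) - 155) = 1/(78 - 155) = 1/(-77) = -1/77 ≈ -0.012987)
((10 + 44)/(F(6, 4) + 20))*t = ((10 + 44)/(4 + 20))*(-1/77) = (54/24)*(-1/77) = (54*(1/24))*(-1/77) = (9/4)*(-1/77) = -9/308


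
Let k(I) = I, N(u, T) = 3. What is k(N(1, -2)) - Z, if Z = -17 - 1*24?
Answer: 44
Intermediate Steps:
Z = -41 (Z = -17 - 24 = -41)
k(N(1, -2)) - Z = 3 - 1*(-41) = 3 + 41 = 44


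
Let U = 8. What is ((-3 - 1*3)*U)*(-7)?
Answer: 336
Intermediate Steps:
((-3 - 1*3)*U)*(-7) = ((-3 - 1*3)*8)*(-7) = ((-3 - 3)*8)*(-7) = -6*8*(-7) = -48*(-7) = 336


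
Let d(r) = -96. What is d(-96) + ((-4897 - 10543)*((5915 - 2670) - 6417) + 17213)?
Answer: 48992797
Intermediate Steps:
d(-96) + ((-4897 - 10543)*((5915 - 2670) - 6417) + 17213) = -96 + ((-4897 - 10543)*((5915 - 2670) - 6417) + 17213) = -96 + (-15440*(3245 - 6417) + 17213) = -96 + (-15440*(-3172) + 17213) = -96 + (48975680 + 17213) = -96 + 48992893 = 48992797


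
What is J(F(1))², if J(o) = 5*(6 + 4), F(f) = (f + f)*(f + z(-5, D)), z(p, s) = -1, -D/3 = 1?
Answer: 2500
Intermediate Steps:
D = -3 (D = -3*1 = -3)
F(f) = 2*f*(-1 + f) (F(f) = (f + f)*(f - 1) = (2*f)*(-1 + f) = 2*f*(-1 + f))
J(o) = 50 (J(o) = 5*10 = 50)
J(F(1))² = 50² = 2500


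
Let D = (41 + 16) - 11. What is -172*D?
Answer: -7912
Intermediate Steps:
D = 46 (D = 57 - 11 = 46)
-172*D = -172*46 = -7912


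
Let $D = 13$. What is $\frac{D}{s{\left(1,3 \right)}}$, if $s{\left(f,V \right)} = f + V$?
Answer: $\frac{13}{4} \approx 3.25$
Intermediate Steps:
$s{\left(f,V \right)} = V + f$
$\frac{D}{s{\left(1,3 \right)}} = \frac{1}{3 + 1} \cdot 13 = \frac{1}{4} \cdot 13 = \frac{13}{4}$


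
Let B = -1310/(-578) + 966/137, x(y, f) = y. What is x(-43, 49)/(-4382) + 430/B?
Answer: 74619369267/1616559238 ≈ 46.159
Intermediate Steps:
B = 368909/39593 (B = -1310*(-1/578) + 966*(1/137) = 655/289 + 966/137 = 368909/39593 ≈ 9.3175)
x(-43, 49)/(-4382) + 430/B = -43/(-4382) + 430/(368909/39593) = -43*(-1/4382) + 430*(39593/368909) = 43/4382 + 17024990/368909 = 74619369267/1616559238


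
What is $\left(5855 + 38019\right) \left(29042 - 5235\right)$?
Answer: $1044508318$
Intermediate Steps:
$\left(5855 + 38019\right) \left(29042 - 5235\right) = 43874 \cdot 23807 = 1044508318$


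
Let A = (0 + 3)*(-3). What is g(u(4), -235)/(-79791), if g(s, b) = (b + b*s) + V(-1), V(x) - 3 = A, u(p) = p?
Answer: 1181/79791 ≈ 0.014801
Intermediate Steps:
A = -9 (A = 3*(-3) = -9)
V(x) = -6 (V(x) = 3 - 9 = -6)
g(s, b) = -6 + b + b*s (g(s, b) = (b + b*s) - 6 = -6 + b + b*s)
g(u(4), -235)/(-79791) = (-6 - 235 - 235*4)/(-79791) = (-6 - 235 - 940)*(-1/79791) = -1181*(-1/79791) = 1181/79791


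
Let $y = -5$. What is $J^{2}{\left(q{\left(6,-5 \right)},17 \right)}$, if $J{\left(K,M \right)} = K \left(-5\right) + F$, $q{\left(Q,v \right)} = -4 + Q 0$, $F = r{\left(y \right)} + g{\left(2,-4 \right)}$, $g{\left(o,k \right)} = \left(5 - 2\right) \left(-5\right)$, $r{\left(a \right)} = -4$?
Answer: $1$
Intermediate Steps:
$g{\left(o,k \right)} = -15$ ($g{\left(o,k \right)} = 3 \left(-5\right) = -15$)
$F = -19$ ($F = -4 - 15 = -19$)
$q{\left(Q,v \right)} = -4$ ($q{\left(Q,v \right)} = -4 + 0 = -4$)
$J{\left(K,M \right)} = -19 - 5 K$ ($J{\left(K,M \right)} = K \left(-5\right) - 19 = - 5 K - 19 = -19 - 5 K$)
$J^{2}{\left(q{\left(6,-5 \right)},17 \right)} = \left(-19 - -20\right)^{2} = \left(-19 + 20\right)^{2} = 1^{2} = 1$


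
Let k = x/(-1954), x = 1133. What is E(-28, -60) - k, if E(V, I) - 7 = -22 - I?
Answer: 89063/1954 ≈ 45.580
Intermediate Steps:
E(V, I) = -15 - I (E(V, I) = 7 + (-22 - I) = -15 - I)
k = -1133/1954 (k = 1133/(-1954) = 1133*(-1/1954) = -1133/1954 ≈ -0.57984)
E(-28, -60) - k = (-15 - 1*(-60)) - 1*(-1133/1954) = (-15 + 60) + 1133/1954 = 45 + 1133/1954 = 89063/1954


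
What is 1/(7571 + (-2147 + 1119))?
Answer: 1/6543 ≈ 0.00015284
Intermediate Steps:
1/(7571 + (-2147 + 1119)) = 1/(7571 - 1028) = 1/6543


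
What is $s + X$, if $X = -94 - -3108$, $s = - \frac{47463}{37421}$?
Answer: $\frac{112739431}{37421} \approx 3012.7$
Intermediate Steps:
$s = - \frac{47463}{37421}$ ($s = \left(-47463\right) \frac{1}{37421} = - \frac{47463}{37421} \approx -1.2684$)
$X = 3014$ ($X = -94 + 3108 = 3014$)
$s + X = - \frac{47463}{37421} + 3014 = \frac{112739431}{37421}$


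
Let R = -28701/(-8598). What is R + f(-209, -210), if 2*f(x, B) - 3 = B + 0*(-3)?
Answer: -143532/1433 ≈ -100.16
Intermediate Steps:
f(x, B) = 3/2 + B/2 (f(x, B) = 3/2 + (B + 0*(-3))/2 = 3/2 + (B + 0)/2 = 3/2 + B/2)
R = 9567/2866 (R = -28701*(-1/8598) = 9567/2866 ≈ 3.3381)
R + f(-209, -210) = 9567/2866 + (3/2 + (½)*(-210)) = 9567/2866 + (3/2 - 105) = 9567/2866 - 207/2 = -143532/1433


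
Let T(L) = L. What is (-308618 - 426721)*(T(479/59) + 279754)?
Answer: -12137479797135/59 ≈ -2.0572e+11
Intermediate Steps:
(-308618 - 426721)*(T(479/59) + 279754) = (-308618 - 426721)*(479/59 + 279754) = -735339*(479*(1/59) + 279754) = -735339*(479/59 + 279754) = -735339*16505965/59 = -12137479797135/59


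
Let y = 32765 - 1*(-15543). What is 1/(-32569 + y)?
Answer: 1/15739 ≈ 6.3536e-5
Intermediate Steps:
y = 48308 (y = 32765 + 15543 = 48308)
1/(-32569 + y) = 1/(-32569 + 48308) = 1/15739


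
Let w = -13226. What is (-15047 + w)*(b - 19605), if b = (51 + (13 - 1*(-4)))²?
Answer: 423557813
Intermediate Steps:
b = 4624 (b = (51 + (13 + 4))² = (51 + 17)² = 68² = 4624)
(-15047 + w)*(b - 19605) = (-15047 - 13226)*(4624 - 19605) = -28273*(-14981) = 423557813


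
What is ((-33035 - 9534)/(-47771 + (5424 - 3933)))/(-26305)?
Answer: -42569/1217395400 ≈ -3.4967e-5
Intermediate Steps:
((-33035 - 9534)/(-47771 + (5424 - 3933)))/(-26305) = -42569/(-47771 + 1491)*(-1/26305) = -42569/(-46280)*(-1/26305) = -42569*(-1/46280)*(-1/26305) = (42569/46280)*(-1/26305) = -42569/1217395400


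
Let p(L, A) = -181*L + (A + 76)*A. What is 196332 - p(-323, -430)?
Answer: -14351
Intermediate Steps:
p(L, A) = -181*L + A*(76 + A) (p(L, A) = -181*L + (76 + A)*A = -181*L + A*(76 + A))
196332 - p(-323, -430) = 196332 - ((-430)² - 181*(-323) + 76*(-430)) = 196332 - (184900 + 58463 - 32680) = 196332 - 1*210683 = 196332 - 210683 = -14351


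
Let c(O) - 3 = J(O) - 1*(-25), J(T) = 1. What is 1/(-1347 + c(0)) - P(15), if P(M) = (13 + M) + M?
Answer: -56675/1318 ≈ -43.001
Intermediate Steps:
P(M) = 13 + 2*M
c(O) = 29 (c(O) = 3 + (1 - 1*(-25)) = 3 + (1 + 25) = 3 + 26 = 29)
1/(-1347 + c(0)) - P(15) = 1/(-1347 + 29) - (13 + 2*15) = 1/(-1318) - (13 + 30) = -1/1318 - 1*43 = -1/1318 - 43 = -56675/1318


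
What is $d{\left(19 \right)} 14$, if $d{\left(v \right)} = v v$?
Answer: $5054$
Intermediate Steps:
$d{\left(v \right)} = v^{2}$
$d{\left(19 \right)} 14 = 19^{2} \cdot 14 = 361 \cdot 14 = 5054$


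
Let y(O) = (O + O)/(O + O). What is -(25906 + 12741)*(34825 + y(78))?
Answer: -1345920422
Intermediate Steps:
y(O) = 1 (y(O) = (2*O)/((2*O)) = (2*O)*(1/(2*O)) = 1)
-(25906 + 12741)*(34825 + y(78)) = -(25906 + 12741)*(34825 + 1) = -38647*34826 = -1*1345920422 = -1345920422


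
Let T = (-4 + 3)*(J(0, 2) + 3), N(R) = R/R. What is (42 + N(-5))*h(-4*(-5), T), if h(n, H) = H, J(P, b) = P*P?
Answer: -129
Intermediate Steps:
J(P, b) = P²
N(R) = 1
T = -3 (T = (-4 + 3)*(0² + 3) = -(0 + 3) = -1*3 = -3)
(42 + N(-5))*h(-4*(-5), T) = (42 + 1)*(-3) = 43*(-3) = -129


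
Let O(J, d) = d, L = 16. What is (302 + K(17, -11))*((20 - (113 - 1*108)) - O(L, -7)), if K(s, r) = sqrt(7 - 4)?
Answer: 6644 + 22*sqrt(3) ≈ 6682.1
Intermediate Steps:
K(s, r) = sqrt(3)
(302 + K(17, -11))*((20 - (113 - 1*108)) - O(L, -7)) = (302 + sqrt(3))*((20 - (113 - 1*108)) - 1*(-7)) = (302 + sqrt(3))*((20 - (113 - 108)) + 7) = (302 + sqrt(3))*((20 - 1*5) + 7) = (302 + sqrt(3))*((20 - 5) + 7) = (302 + sqrt(3))*(15 + 7) = (302 + sqrt(3))*22 = 6644 + 22*sqrt(3)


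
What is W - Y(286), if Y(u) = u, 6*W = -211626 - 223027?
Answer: -436369/6 ≈ -72728.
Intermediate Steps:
W = -434653/6 (W = (-211626 - 223027)/6 = (⅙)*(-434653) = -434653/6 ≈ -72442.)
W - Y(286) = -434653/6 - 1*286 = -434653/6 - 286 = -436369/6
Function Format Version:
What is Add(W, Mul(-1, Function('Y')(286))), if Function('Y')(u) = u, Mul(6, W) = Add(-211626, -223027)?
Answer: Rational(-436369, 6) ≈ -72728.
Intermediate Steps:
W = Rational(-434653, 6) (W = Mul(Rational(1, 6), Add(-211626, -223027)) = Mul(Rational(1, 6), -434653) = Rational(-434653, 6) ≈ -72442.)
Add(W, Mul(-1, Function('Y')(286))) = Add(Rational(-434653, 6), Mul(-1, 286)) = Add(Rational(-434653, 6), -286) = Rational(-436369, 6)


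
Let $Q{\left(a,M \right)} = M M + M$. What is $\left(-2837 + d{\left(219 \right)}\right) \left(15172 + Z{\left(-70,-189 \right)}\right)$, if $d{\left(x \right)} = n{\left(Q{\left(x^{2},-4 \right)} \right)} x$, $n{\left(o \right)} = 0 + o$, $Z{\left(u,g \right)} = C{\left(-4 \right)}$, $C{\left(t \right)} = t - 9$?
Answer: $-3168231$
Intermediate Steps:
$C{\left(t \right)} = -9 + t$
$Z{\left(u,g \right)} = -13$ ($Z{\left(u,g \right)} = -9 - 4 = -13$)
$Q{\left(a,M \right)} = M + M^{2}$ ($Q{\left(a,M \right)} = M^{2} + M = M + M^{2}$)
$n{\left(o \right)} = o$
$d{\left(x \right)} = 12 x$ ($d{\left(x \right)} = - 4 \left(1 - 4\right) x = \left(-4\right) \left(-3\right) x = 12 x$)
$\left(-2837 + d{\left(219 \right)}\right) \left(15172 + Z{\left(-70,-189 \right)}\right) = \left(-2837 + 12 \cdot 219\right) \left(15172 - 13\right) = \left(-2837 + 2628\right) 15159 = \left(-209\right) 15159 = -3168231$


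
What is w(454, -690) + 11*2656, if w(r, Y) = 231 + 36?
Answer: 29483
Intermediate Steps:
w(r, Y) = 267
w(454, -690) + 11*2656 = 267 + 11*2656 = 267 + 29216 = 29483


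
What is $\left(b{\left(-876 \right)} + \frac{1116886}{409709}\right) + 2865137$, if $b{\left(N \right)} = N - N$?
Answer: $\frac{1173873532019}{409709} \approx 2.8651 \cdot 10^{6}$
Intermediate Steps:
$b{\left(N \right)} = 0$
$\left(b{\left(-876 \right)} + \frac{1116886}{409709}\right) + 2865137 = \left(0 + \frac{1116886}{409709}\right) + 2865137 = \frac{1116886}{409709} + 2865137 = \frac{1173873532019}{409709}$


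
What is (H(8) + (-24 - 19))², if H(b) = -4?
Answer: 2209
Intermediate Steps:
(H(8) + (-24 - 19))² = (-4 + (-24 - 19))² = (-4 - 43)² = (-47)² = 2209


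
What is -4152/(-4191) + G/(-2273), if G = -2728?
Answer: 6956848/3175381 ≈ 2.1909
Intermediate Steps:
-4152/(-4191) + G/(-2273) = -4152/(-4191) - 2728/(-2273) = -4152*(-1/4191) - 2728*(-1/2273) = 1384/1397 + 2728/2273 = 6956848/3175381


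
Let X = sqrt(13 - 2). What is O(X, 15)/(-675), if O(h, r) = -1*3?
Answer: 1/225 ≈ 0.0044444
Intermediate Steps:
X = sqrt(11) ≈ 3.3166
O(h, r) = -3
O(X, 15)/(-675) = -3/(-675) = -3*(-1/675) = 1/225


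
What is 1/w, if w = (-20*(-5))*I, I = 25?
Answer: 1/2500 ≈ 0.00040000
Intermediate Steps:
w = 2500 (w = -20*(-5)*25 = 100*25 = 2500)
1/w = 1/2500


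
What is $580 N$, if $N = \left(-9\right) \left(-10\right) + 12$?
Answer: $59160$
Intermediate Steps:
$N = 102$ ($N = 90 + 12 = 102$)
$580 N = 580 \cdot 102 = 59160$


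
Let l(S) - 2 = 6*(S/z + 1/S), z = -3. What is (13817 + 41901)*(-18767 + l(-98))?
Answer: -50696916712/49 ≈ -1.0346e+9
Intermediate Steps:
l(S) = 2 - 2*S + 6/S (l(S) = 2 + 6*(S/(-3) + 1/S) = 2 + 6*(S*(-⅓) + 1/S) = 2 + 6*(-S/3 + 1/S) = 2 + 6*(1/S - S/3) = 2 + (-2*S + 6/S) = 2 - 2*S + 6/S)
(13817 + 41901)*(-18767 + l(-98)) = (13817 + 41901)*(-18767 + (2 - 2*(-98) + 6/(-98))) = 55718*(-18767 + (2 + 196 + 6*(-1/98))) = 55718*(-18767 + (2 + 196 - 3/49)) = 55718*(-18767 + 9699/49) = 55718*(-909884/49) = -50696916712/49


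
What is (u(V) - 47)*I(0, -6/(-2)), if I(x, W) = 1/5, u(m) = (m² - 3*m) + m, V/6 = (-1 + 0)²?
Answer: -23/5 ≈ -4.6000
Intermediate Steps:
V = 6 (V = 6*(-1 + 0)² = 6*(-1)² = 6*1 = 6)
u(m) = m² - 2*m
I(x, W) = ⅕
(u(V) - 47)*I(0, -6/(-2)) = (6*(-2 + 6) - 47)*(⅕) = (6*4 - 47)*(⅕) = (24 - 47)*(⅕) = -23*⅕ = -23/5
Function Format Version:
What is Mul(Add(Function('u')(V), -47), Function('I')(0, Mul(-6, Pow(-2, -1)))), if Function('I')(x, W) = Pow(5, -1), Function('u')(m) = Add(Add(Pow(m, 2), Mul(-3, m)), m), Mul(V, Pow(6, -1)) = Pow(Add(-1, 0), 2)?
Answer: Rational(-23, 5) ≈ -4.6000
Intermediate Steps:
V = 6 (V = Mul(6, Pow(Add(-1, 0), 2)) = Mul(6, Pow(-1, 2)) = Mul(6, 1) = 6)
Function('u')(m) = Add(Pow(m, 2), Mul(-2, m))
Function('I')(x, W) = Rational(1, 5)
Mul(Add(Function('u')(V), -47), Function('I')(0, Mul(-6, Pow(-2, -1)))) = Mul(Add(Mul(6, Add(-2, 6)), -47), Rational(1, 5)) = Mul(Add(Mul(6, 4), -47), Rational(1, 5)) = Mul(Add(24, -47), Rational(1, 5)) = Mul(-23, Rational(1, 5)) = Rational(-23, 5)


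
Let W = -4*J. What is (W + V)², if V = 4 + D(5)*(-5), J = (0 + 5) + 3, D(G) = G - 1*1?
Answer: 2304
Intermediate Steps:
D(G) = -1 + G (D(G) = G - 1 = -1 + G)
J = 8 (J = 5 + 3 = 8)
W = -32 (W = -4*8 = -32)
V = -16 (V = 4 + (-1 + 5)*(-5) = 4 + 4*(-5) = 4 - 20 = -16)
(W + V)² = (-32 - 16)² = (-48)² = 2304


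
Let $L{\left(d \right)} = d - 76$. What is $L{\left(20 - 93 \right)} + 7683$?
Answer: $7534$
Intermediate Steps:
$L{\left(d \right)} = -76 + d$
$L{\left(20 - 93 \right)} + 7683 = \left(-76 + \left(20 - 93\right)\right) + 7683 = \left(-76 - 73\right) + 7683 = -149 + 7683 = 7534$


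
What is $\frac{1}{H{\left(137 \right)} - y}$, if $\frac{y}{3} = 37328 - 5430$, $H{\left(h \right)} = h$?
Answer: $- \frac{1}{95557} \approx -1.0465 \cdot 10^{-5}$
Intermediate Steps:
$y = 95694$ ($y = 3 \left(37328 - 5430\right) = 3 \cdot 31898 = 95694$)
$\frac{1}{H{\left(137 \right)} - y} = \frac{1}{137 - 95694} = \frac{1}{-95557} = - \frac{1}{95557}$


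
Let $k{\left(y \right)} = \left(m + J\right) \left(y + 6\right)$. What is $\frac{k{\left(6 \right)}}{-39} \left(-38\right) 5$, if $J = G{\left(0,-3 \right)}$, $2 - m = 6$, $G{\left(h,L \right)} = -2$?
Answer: $- \frac{4560}{13} \approx -350.77$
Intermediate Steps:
$m = -4$ ($m = 2 - 6 = -4$)
$J = -2$
$k{\left(y \right)} = -36 - 6 y$ ($k{\left(y \right)} = \left(-4 - 2\right) \left(y + 6\right) = - 6 \left(6 + y\right) = -36 - 6 y$)
$\frac{k{\left(6 \right)}}{-39} \left(-38\right) 5 = \frac{-36 - 36}{-39} \left(-38\right) 5 = \left(-36 - 36\right) \left(- \frac{1}{39}\right) \left(-38\right) 5 = \left(-72\right) \left(- \frac{1}{39}\right) \left(-38\right) 5 = \frac{24}{13} \left(-38\right) 5 = \left(- \frac{912}{13}\right) 5 = - \frac{4560}{13}$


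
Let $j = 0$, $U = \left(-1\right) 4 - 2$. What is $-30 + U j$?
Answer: $-30$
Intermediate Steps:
$U = -6$ ($U = -4 - 2 = -6$)
$-30 + U j = -30 - 0 = -30 + 0 = -30$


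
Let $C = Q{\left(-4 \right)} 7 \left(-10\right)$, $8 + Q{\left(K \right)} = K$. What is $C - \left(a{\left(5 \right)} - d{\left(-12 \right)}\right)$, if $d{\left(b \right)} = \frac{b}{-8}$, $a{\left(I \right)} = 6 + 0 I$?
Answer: $\frac{1671}{2} \approx 835.5$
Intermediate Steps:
$a{\left(I \right)} = 6$ ($a{\left(I \right)} = 6 + 0 = 6$)
$d{\left(b \right)} = - \frac{b}{8}$ ($d{\left(b \right)} = b \left(- \frac{1}{8}\right) = - \frac{b}{8}$)
$Q{\left(K \right)} = -8 + K$
$C = 840$ ($C = \left(-8 - 4\right) 7 \left(-10\right) = \left(-12\right) 7 \left(-10\right) = \left(-84\right) \left(-10\right) = 840$)
$C - \left(a{\left(5 \right)} - d{\left(-12 \right)}\right) = 840 - \left(6 - \left(- \frac{1}{8}\right) \left(-12\right)\right) = 840 - \left(6 - \frac{3}{2}\right) = 840 - \frac{9}{2} = \frac{1671}{2}$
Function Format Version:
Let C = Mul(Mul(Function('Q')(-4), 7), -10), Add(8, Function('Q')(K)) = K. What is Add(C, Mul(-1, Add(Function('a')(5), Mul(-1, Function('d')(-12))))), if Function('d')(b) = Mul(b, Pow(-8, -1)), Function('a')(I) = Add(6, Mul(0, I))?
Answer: Rational(1671, 2) ≈ 835.50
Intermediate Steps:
Function('a')(I) = 6 (Function('a')(I) = Add(6, 0) = 6)
Function('d')(b) = Mul(Rational(-1, 8), b) (Function('d')(b) = Mul(b, Rational(-1, 8)) = Mul(Rational(-1, 8), b))
Function('Q')(K) = Add(-8, K)
C = 840 (C = Mul(Mul(Add(-8, -4), 7), -10) = Mul(Mul(-12, 7), -10) = Mul(-84, -10) = 840)
Add(C, Mul(-1, Add(Function('a')(5), Mul(-1, Function('d')(-12))))) = Add(840, Mul(-1, Add(6, Mul(-1, Mul(Rational(-1, 8), -12))))) = Add(840, Mul(-1, Add(6, Mul(-1, Rational(3, 2))))) = Add(840, Mul(-1, Add(6, Rational(-3, 2)))) = Add(840, Mul(-1, Rational(9, 2))) = Add(840, Rational(-9, 2)) = Rational(1671, 2)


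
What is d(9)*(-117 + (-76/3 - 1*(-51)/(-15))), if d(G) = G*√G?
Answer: -19674/5 ≈ -3934.8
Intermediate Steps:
d(G) = G^(3/2)
d(9)*(-117 + (-76/3 - 1*(-51)/(-15))) = 9^(3/2)*(-117 + (-76/3 - 1*(-51)/(-15))) = 27*(-117 + (-76*⅓ + 51*(-1/15))) = 27*(-117 + (-76/3 - 17/5)) = 27*(-117 - 431/15) = 27*(-2186/15) = -19674/5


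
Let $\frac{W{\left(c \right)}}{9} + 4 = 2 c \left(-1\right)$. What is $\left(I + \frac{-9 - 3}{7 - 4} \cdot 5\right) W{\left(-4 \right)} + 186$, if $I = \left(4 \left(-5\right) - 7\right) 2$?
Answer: $-2478$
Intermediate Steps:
$W{\left(c \right)} = -36 - 18 c$ ($W{\left(c \right)} = -36 + 9 \cdot 2 c \left(-1\right) = -36 + 9 \left(- 2 c\right) = -36 - 18 c$)
$I = -54$ ($I = \left(-20 - 7\right) 2 = \left(-27\right) 2 = -54$)
$\left(I + \frac{-9 - 3}{7 - 4} \cdot 5\right) W{\left(-4 \right)} + 186 = \left(-54 + \frac{-9 - 3}{7 - 4} \cdot 5\right) \left(-36 - -72\right) + 186 = \left(-54 + - \frac{12}{3} \cdot 5\right) \left(-36 + 72\right) + 186 = \left(-54 + \left(-12\right) \frac{1}{3} \cdot 5\right) 36 + 186 = \left(-54 - 20\right) 36 + 186 = \left(-74\right) 36 + 186 = -2664 + 186 = -2478$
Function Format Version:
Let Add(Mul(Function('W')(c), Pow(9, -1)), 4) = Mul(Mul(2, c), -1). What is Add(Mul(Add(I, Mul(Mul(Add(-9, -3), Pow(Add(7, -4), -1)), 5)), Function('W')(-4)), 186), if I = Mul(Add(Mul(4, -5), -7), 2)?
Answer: -2478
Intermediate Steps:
Function('W')(c) = Add(-36, Mul(-18, c)) (Function('W')(c) = Add(-36, Mul(9, Mul(Mul(2, c), -1))) = Add(-36, Mul(9, Mul(-2, c))) = Add(-36, Mul(-18, c)))
I = -54 (I = Mul(Add(-20, -7), 2) = Mul(-27, 2) = -54)
Add(Mul(Add(I, Mul(Mul(Add(-9, -3), Pow(Add(7, -4), -1)), 5)), Function('W')(-4)), 186) = Add(Mul(Add(-54, Mul(Mul(Add(-9, -3), Pow(Add(7, -4), -1)), 5)), Add(-36, Mul(-18, -4))), 186) = Add(Mul(Add(-54, Mul(Mul(-12, Pow(3, -1)), 5)), Add(-36, 72)), 186) = Add(Mul(Add(-54, Mul(Mul(-12, Rational(1, 3)), 5)), 36), 186) = Add(Mul(Add(-54, Mul(-4, 5)), 36), 186) = Add(Mul(Add(-54, -20), 36), 186) = Add(Mul(-74, 36), 186) = Add(-2664, 186) = -2478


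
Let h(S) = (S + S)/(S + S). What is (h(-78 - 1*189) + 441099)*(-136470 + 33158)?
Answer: -45570923200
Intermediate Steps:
h(S) = 1 (h(S) = (2*S)/((2*S)) = (2*S)*(1/(2*S)) = 1)
(h(-78 - 1*189) + 441099)*(-136470 + 33158) = (1 + 441099)*(-136470 + 33158) = 441100*(-103312) = -45570923200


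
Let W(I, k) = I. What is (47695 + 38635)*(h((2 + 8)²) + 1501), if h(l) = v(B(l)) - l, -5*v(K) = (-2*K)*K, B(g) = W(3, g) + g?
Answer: 487298318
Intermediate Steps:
B(g) = 3 + g
v(K) = 2*K²/5 (v(K) = -(-2*K)*K/5 = -(-2)*K²/5 = 2*K²/5)
h(l) = -l + 2*(3 + l)²/5 (h(l) = 2*(3 + l)²/5 - l = -l + 2*(3 + l)²/5)
(47695 + 38635)*(h((2 + 8)²) + 1501) = (47695 + 38635)*((-(2 + 8)² + 2*(3 + (2 + 8)²)²/5) + 1501) = 86330*((-1*10² + 2*(3 + 10²)²/5) + 1501) = 86330*((-1*100 + 2*(3 + 100)²/5) + 1501) = 86330*((-100 + (⅖)*103²) + 1501) = 86330*((-100 + (⅖)*10609) + 1501) = 86330*((-100 + 21218/5) + 1501) = 86330*(20718/5 + 1501) = 86330*(28223/5) = 487298318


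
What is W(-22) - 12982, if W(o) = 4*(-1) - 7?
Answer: -12993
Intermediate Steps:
W(o) = -11 (W(o) = -4 - 7 = -11)
W(-22) - 12982 = -11 - 12982 = -12993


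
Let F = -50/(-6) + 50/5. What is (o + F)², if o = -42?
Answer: 5041/9 ≈ 560.11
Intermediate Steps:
F = 55/3 (F = -50*(-⅙) + 50*(⅕) = 25/3 + 10 = 55/3 ≈ 18.333)
(o + F)² = (-42 + 55/3)² = (-71/3)² = 5041/9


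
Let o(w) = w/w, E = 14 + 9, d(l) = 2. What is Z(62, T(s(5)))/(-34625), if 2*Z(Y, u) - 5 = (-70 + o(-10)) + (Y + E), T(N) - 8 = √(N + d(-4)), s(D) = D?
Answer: -21/69250 ≈ -0.00030325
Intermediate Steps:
E = 23
T(N) = 8 + √(2 + N) (T(N) = 8 + √(N + 2) = 8 + √(2 + N))
o(w) = 1
Z(Y, u) = -41/2 + Y/2 (Z(Y, u) = 5/2 + ((-70 + 1) + (Y + 23))/2 = 5/2 + (-69 + (23 + Y))/2 = 5/2 + (-46 + Y)/2 = 5/2 + (-23 + Y/2) = -41/2 + Y/2)
Z(62, T(s(5)))/(-34625) = (-41/2 + (½)*62)/(-34625) = (-41/2 + 31)*(-1/34625) = (21/2)*(-1/34625) = -21/69250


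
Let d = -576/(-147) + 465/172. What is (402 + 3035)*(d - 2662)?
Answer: -10988347757/1204 ≈ -9.1265e+6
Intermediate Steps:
d = 55809/8428 (d = -576*(-1/147) + 465*(1/172) = 192/49 + 465/172 = 55809/8428 ≈ 6.6219)
(402 + 3035)*(d - 2662) = (402 + 3035)*(55809/8428 - 2662) = 3437*(-22379527/8428) = -10988347757/1204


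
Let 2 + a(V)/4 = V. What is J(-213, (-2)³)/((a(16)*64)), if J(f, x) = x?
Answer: -1/448 ≈ -0.0022321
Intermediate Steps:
a(V) = -8 + 4*V
J(-213, (-2)³)/((a(16)*64)) = (-2)³/(((-8 + 4*16)*64)) = -8*1/(64*(-8 + 64)) = -8/(56*64) = -8/3584 = -8*1/3584 = -1/448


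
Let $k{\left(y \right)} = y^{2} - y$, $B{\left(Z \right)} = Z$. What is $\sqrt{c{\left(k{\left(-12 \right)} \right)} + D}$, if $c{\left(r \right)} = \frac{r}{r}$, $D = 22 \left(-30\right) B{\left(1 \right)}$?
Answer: $i \sqrt{659} \approx 25.671 i$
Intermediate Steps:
$D = -660$ ($D = 22 \left(-30\right) 1 = \left(-660\right) 1 = -660$)
$c{\left(r \right)} = 1$
$\sqrt{c{\left(k{\left(-12 \right)} \right)} + D} = \sqrt{1 - 660} = \sqrt{-659} = i \sqrt{659}$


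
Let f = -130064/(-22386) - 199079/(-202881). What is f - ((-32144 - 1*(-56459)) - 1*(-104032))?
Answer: -13878142004572/108135573 ≈ -1.2834e+5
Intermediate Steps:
f = 734383259/108135573 (f = -130064*(-1/22386) - 199079*(-1/202881) = 65032/11193 + 199079/202881 = 734383259/108135573 ≈ 6.7913)
f - ((-32144 - 1*(-56459)) - 1*(-104032)) = 734383259/108135573 - ((-32144 - 1*(-56459)) - 1*(-104032)) = 734383259/108135573 - ((-32144 + 56459) + 104032) = 734383259/108135573 - (24315 + 104032) = 734383259/108135573 - 1*128347 = 734383259/108135573 - 128347 = -13878142004572/108135573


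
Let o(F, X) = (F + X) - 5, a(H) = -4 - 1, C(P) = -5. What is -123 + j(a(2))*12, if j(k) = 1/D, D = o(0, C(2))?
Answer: -621/5 ≈ -124.20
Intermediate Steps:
a(H) = -5
o(F, X) = -5 + F + X
D = -10 (D = -5 + 0 - 5 = -10)
j(k) = -1/10 (j(k) = 1/(-10) = -1/10)
-123 + j(a(2))*12 = -123 - 1/10*12 = -123 - 6/5 = -621/5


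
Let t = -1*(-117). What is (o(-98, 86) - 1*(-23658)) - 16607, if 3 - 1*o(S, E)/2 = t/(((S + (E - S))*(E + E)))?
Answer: 52193455/7396 ≈ 7057.0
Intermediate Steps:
t = 117
o(S, E) = 6 - 117/E² (o(S, E) = 6 - 234/((S + (E - S))*(E + E)) = 6 - 234/(E*(2*E)) = 6 - 234/(2*E²) = 6 - 234*1/(2*E²) = 6 - 117/E²)
(o(-98, 86) - 1*(-23658)) - 16607 = ((6 - 117/86²) - 1*(-23658)) - 16607 = ((6 - 117*1/7396) + 23658) - 16607 = ((6 - 117/7396) + 23658) - 16607 = (44259/7396 + 23658) - 16607 = 175018827/7396 - 16607 = 52193455/7396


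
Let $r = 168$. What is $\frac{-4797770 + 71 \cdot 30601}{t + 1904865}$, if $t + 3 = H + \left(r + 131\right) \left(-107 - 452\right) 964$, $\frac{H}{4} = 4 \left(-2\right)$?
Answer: $\frac{2625099}{159219094} \approx 0.016487$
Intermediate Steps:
$H = -32$ ($H = 4 \cdot 4 \left(-2\right) = 4 \left(-8\right) = -32$)
$t = -161123959$ ($t = -3 + \left(-32 + \left(168 + 131\right) \left(-107 - 452\right) 964\right) = -3 + \left(-32 + 299 \left(-559\right) 964\right) = -3 - 161123956 = -161123959$)
$\frac{-4797770 + 71 \cdot 30601}{t + 1904865} = \frac{-4797770 + 71 \cdot 30601}{-161123959 + 1904865} = \frac{-4797770 + 2172671}{-159219094} = \left(-2625099\right) \left(- \frac{1}{159219094}\right) = \frac{2625099}{159219094}$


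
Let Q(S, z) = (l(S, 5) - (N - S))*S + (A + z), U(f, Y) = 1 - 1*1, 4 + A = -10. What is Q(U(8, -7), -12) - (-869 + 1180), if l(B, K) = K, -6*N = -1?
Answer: -337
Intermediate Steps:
N = 1/6 (N = -1/6*(-1) = 1/6 ≈ 0.16667)
A = -14 (A = -4 - 10 = -14)
U(f, Y) = 0 (U(f, Y) = 1 - 1 = 0)
Q(S, z) = -14 + z + S*(29/6 + S) (Q(S, z) = (5 - (1/6 - S))*S + (-14 + z) = (5 + (-1/6 + S))*S + (-14 + z) = (29/6 + S)*S + (-14 + z) = S*(29/6 + S) + (-14 + z) = -14 + z + S*(29/6 + S))
Q(U(8, -7), -12) - (-869 + 1180) = (-14 - 12 + 0**2 + (29/6)*0) - (-869 + 1180) = (-14 - 12 + 0 + 0) - 1*311 = -26 - 311 = -337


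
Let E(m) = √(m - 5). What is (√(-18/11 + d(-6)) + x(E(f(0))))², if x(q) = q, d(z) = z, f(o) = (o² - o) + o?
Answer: -139/11 - 4*√1155/11 ≈ -24.995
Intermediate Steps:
f(o) = o²
E(m) = √(-5 + m)
(√(-18/11 + d(-6)) + x(E(f(0))))² = (√(-18/11 - 6) + √(-5 + 0²))² = (√(-18*1/11 - 6) + √(-5 + 0))² = (√(-18/11 - 6) + √(-5))² = (√(-84/11) + I*√5)² = (2*I*√231/11 + I*√5)² = (I*√5 + 2*I*√231/11)²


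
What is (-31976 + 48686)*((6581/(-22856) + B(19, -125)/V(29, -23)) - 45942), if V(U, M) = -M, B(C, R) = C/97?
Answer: -19573062853128945/25495868 ≈ -7.6770e+8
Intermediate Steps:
B(C, R) = C/97 (B(C, R) = C*(1/97) = C/97)
(-31976 + 48686)*((6581/(-22856) + B(19, -125)/V(29, -23)) - 45942) = (-31976 + 48686)*((6581/(-22856) + ((1/97)*19)/((-1*(-23)))) - 45942) = 16710*((6581*(-1/22856) + (19/97)/23) - 45942) = 16710*((-6581/22856 + (19/97)*(1/23)) - 45942) = 16710*((-6581/22856 + 19/2231) - 45942) = 16710*(-14247947/50991736 - 45942) = 16710*(-2342676583259/50991736) = -19573062853128945/25495868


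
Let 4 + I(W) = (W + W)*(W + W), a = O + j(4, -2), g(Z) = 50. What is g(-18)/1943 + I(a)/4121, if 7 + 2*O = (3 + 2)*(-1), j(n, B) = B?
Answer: 695686/8007103 ≈ 0.086884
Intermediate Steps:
O = -6 (O = -7/2 + ((3 + 2)*(-1))/2 = -7/2 + (5*(-1))/2 = -7/2 + (½)*(-5) = -7/2 - 5/2 = -6)
a = -8 (a = -6 - 2 = -8)
I(W) = -4 + 4*W² (I(W) = -4 + (W + W)*(W + W) = -4 + (2*W)*(2*W) = -4 + 4*W²)
g(-18)/1943 + I(a)/4121 = 50/1943 + (-4 + 4*(-8)²)/4121 = 50*(1/1943) + (-4 + 4*64)*(1/4121) = 50/1943 + (-4 + 256)*(1/4121) = 50/1943 + 252*(1/4121) = 50/1943 + 252/4121 = 695686/8007103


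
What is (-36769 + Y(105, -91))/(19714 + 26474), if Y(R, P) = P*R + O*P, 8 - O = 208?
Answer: -7031/11547 ≈ -0.60890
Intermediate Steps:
O = -200 (O = 8 - 1*208 = 8 - 208 = -200)
Y(R, P) = -200*P + P*R (Y(R, P) = P*R - 200*P = -200*P + P*R)
(-36769 + Y(105, -91))/(19714 + 26474) = (-36769 - 91*(-200 + 105))/(19714 + 26474) = (-36769 - 91*(-95))/46188 = (-36769 + 8645)*(1/46188) = -28124*1/46188 = -7031/11547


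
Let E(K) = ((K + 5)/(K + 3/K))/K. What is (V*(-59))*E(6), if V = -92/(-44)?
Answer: -1357/39 ≈ -34.795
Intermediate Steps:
V = 23/11 (V = -92*(-1/44) = 23/11 ≈ 2.0909)
E(K) = (5 + K)/(K*(K + 3/K)) (E(K) = ((5 + K)/(K + 3/K))/K = (5 + K)/(K*(K + 3/K)))
(V*(-59))*E(6) = ((23/11)*(-59))*((5 + 6)/(3 + 6²)) = -1357*11/(11*(3 + 36)) = -1357*11/(11*39) = -1357*11/429 = -1357/11*11/39 = -1357/39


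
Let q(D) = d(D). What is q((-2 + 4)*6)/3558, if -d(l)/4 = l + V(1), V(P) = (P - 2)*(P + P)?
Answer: -20/1779 ≈ -0.011242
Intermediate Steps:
V(P) = 2*P*(-2 + P) (V(P) = (-2 + P)*(2*P) = 2*P*(-2 + P))
d(l) = 8 - 4*l (d(l) = -4*(l + 2*1*(-2 + 1)) = -4*(l + 2*1*(-1)) = -4*(l - 2) = -4*(-2 + l) = 8 - 4*l)
q(D) = 8 - 4*D
q((-2 + 4)*6)/3558 = (8 - 4*(-2 + 4)*6)/3558 = (8 - 8*6)*(1/3558) = (8 - 4*12)*(1/3558) = (8 - 48)*(1/3558) = -40*1/3558 = -20/1779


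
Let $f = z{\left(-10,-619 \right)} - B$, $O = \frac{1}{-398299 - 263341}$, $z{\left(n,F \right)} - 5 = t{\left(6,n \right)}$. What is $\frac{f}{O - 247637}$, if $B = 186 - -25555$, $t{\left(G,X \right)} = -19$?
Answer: $\frac{17040538200}{163846544681} \approx 0.104$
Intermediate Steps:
$z{\left(n,F \right)} = -14$ ($z{\left(n,F \right)} = 5 - 19 = -14$)
$O = - \frac{1}{661640}$ ($O = \frac{1}{-661640} = - \frac{1}{661640} \approx -1.5114 \cdot 10^{-6}$)
$B = 25741$ ($B = 186 + 25555 = 25741$)
$f = -25755$ ($f = -14 - 25741 = -25755$)
$\frac{f}{O - 247637} = - \frac{25755}{- \frac{1}{661640} - 247637} = - \frac{25755}{- \frac{163846544681}{661640}} = \left(-25755\right) \left(- \frac{661640}{163846544681}\right) = \frac{17040538200}{163846544681}$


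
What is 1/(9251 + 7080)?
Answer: 1/16331 ≈ 6.1233e-5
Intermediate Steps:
1/(9251 + 7080) = 1/16331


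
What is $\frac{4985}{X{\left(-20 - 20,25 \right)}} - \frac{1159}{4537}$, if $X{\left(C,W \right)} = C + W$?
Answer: $- \frac{4526866}{13611} \approx -332.59$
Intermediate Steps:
$\frac{4985}{X{\left(-20 - 20,25 \right)}} - \frac{1159}{4537} = \frac{4985}{\left(-20 - 20\right) + 25} - \frac{1159}{4537} = \frac{4985}{-40 + 25} - \frac{1159}{4537} = \frac{4985}{-15} - \frac{1159}{4537} = 4985 \left(- \frac{1}{15}\right) - \frac{1159}{4537} = - \frac{997}{3} - \frac{1159}{4537} = - \frac{4526866}{13611}$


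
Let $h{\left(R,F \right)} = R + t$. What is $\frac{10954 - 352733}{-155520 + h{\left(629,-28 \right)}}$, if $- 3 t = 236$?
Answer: $\frac{1025337}{464909} \approx 2.2055$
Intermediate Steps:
$t = - \frac{236}{3}$ ($t = \left(- \frac{1}{3}\right) 236 = - \frac{236}{3} \approx -78.667$)
$h{\left(R,F \right)} = - \frac{236}{3} + R$ ($h{\left(R,F \right)} = R - \frac{236}{3} = - \frac{236}{3} + R$)
$\frac{10954 - 352733}{-155520 + h{\left(629,-28 \right)}} = \frac{10954 - 352733}{-155520 + \left(- \frac{236}{3} + 629\right)} = - \frac{341779}{-155520 + \frac{1651}{3}} = - \frac{341779}{- \frac{464909}{3}} = \left(-341779\right) \left(- \frac{3}{464909}\right) = \frac{1025337}{464909}$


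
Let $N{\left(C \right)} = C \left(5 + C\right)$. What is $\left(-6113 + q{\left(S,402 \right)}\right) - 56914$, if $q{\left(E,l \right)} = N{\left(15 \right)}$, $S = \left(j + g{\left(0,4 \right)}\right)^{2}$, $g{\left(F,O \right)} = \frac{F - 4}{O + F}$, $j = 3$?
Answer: $-62727$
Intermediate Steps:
$g{\left(F,O \right)} = \frac{-4 + F}{F + O}$
$S = 4$ ($S = \left(3 + \frac{-4 + 0}{0 + 4}\right)^{2} = \left(3 + \frac{1}{4} \left(-4\right)\right)^{2} = \left(3 - 1\right)^{2} = 2^{2} = 4$)
$q{\left(E,l \right)} = 300$ ($q{\left(E,l \right)} = 15 \left(5 + 15\right) = 15 \cdot 20 = 300$)
$\left(-6113 + q{\left(S,402 \right)}\right) - 56914 = \left(-6113 + 300\right) - 56914 = -5813 - 56914 = -62727$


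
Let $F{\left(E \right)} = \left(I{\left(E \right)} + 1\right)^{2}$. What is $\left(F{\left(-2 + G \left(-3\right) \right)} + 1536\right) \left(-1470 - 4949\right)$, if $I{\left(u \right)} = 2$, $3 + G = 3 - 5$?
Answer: $-9917355$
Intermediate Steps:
$G = -5$ ($G = -3 + \left(3 - 5\right) = -3 - 2 = -5$)
$F{\left(E \right)} = 9$ ($F{\left(E \right)} = \left(2 + 1\right)^{2} = 3^{2} = 9$)
$\left(F{\left(-2 + G \left(-3\right) \right)} + 1536\right) \left(-1470 - 4949\right) = \left(9 + 1536\right) \left(-1470 - 4949\right) = 1545 \left(-6419\right) = -9917355$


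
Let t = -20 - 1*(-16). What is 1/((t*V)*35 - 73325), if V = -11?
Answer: -1/71785 ≈ -1.3930e-5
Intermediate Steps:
t = -4 (t = -20 + 16 = -4)
1/((t*V)*35 - 73325) = 1/(-4*(-11)*35 - 73325) = 1/(44*35 - 73325) = 1/(1540 - 73325) = 1/(-71785) = -1/71785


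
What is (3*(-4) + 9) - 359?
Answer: -362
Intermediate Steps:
(3*(-4) + 9) - 359 = (-12 + 9) - 359 = -3 - 359 = -362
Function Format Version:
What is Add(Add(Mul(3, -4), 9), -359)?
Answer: -362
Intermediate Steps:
Add(Add(Mul(3, -4), 9), -359) = Add(Add(-12, 9), -359) = Add(-3, -359) = -362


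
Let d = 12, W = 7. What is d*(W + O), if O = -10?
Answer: -36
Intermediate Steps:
d*(W + O) = 12*(7 - 10) = 12*(-3) = -36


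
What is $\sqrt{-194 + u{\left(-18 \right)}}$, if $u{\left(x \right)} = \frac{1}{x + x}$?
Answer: $\frac{i \sqrt{6985}}{6} \approx 13.929 i$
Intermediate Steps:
$u{\left(x \right)} = \frac{1}{2 x}$
$\sqrt{-194 + u{\left(-18 \right)}} = \sqrt{-194 + \frac{1}{2 \left(-18\right)}} = \sqrt{-194 + \frac{1}{2} \left(- \frac{1}{18}\right)} = \sqrt{-194 - \frac{1}{36}} = \sqrt{- \frac{6985}{36}} = \frac{i \sqrt{6985}}{6}$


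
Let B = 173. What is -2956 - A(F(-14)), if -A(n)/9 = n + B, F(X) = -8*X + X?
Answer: -517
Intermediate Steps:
F(X) = -7*X
A(n) = -1557 - 9*n (A(n) = -9*(n + 173) = -9*(173 + n) = -1557 - 9*n)
-2956 - A(F(-14)) = -2956 - (-1557 - (-63)*(-14)) = -2956 - (-1557 - 9*98) = -2956 - (-1557 - 882) = -2956 - 1*(-2439) = -2956 + 2439 = -517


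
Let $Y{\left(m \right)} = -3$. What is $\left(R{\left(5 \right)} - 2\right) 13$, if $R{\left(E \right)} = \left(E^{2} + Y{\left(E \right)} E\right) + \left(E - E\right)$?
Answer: $104$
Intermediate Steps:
$R{\left(E \right)} = E^{2} - 3 E$ ($R{\left(E \right)} = \left(E^{2} - 3 E\right) + \left(E - E\right) = \left(E^{2} - 3 E\right) + 0 = E^{2} - 3 E$)
$\left(R{\left(5 \right)} - 2\right) 13 = \left(5 \left(-3 + 5\right) - 2\right) 13 = \left(5 \cdot 2 - 2\right) 13 = \left(10 - 2\right) 13 = 8 \cdot 13 = 104$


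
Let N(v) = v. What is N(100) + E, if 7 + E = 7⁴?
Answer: 2494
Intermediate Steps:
E = 2394 (E = -7 + 7⁴ = -7 + 2401 = 2394)
N(100) + E = 100 + 2394 = 2494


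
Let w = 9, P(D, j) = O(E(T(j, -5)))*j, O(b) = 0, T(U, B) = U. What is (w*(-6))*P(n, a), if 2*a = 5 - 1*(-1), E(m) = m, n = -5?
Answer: 0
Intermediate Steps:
a = 3 (a = (5 - 1*(-1))/2 = (5 + 1)/2 = (1/2)*6 = 3)
P(D, j) = 0 (P(D, j) = 0*j = 0)
(w*(-6))*P(n, a) = (9*(-6))*0 = -54*0 = 0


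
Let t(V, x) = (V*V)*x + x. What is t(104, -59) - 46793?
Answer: -684996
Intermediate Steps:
t(V, x) = x + x*V**2 (t(V, x) = V**2*x + x = x*V**2 + x = x + x*V**2)
t(104, -59) - 46793 = -59*(1 + 104**2) - 46793 = -59*(1 + 10816) - 46793 = -59*10817 - 46793 = -638203 - 46793 = -684996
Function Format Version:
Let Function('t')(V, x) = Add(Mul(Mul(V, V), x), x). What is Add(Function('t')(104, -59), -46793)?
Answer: -684996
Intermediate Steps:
Function('t')(V, x) = Add(x, Mul(x, Pow(V, 2))) (Function('t')(V, x) = Add(Mul(Pow(V, 2), x), x) = Add(Mul(x, Pow(V, 2)), x) = Add(x, Mul(x, Pow(V, 2))))
Add(Function('t')(104, -59), -46793) = Add(Mul(-59, Add(1, Pow(104, 2))), -46793) = Add(Mul(-59, Add(1, 10816)), -46793) = Add(Mul(-59, 10817), -46793) = Add(-638203, -46793) = -684996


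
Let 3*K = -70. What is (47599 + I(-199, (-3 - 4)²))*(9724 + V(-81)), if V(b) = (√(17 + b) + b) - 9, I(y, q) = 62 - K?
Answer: 1378172602/3 + 1144424*I/3 ≈ 4.5939e+8 + 3.8147e+5*I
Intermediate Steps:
K = -70/3 (K = (⅓)*(-70) = -70/3 ≈ -23.333)
I(y, q) = 256/3 (I(y, q) = 62 - 1*(-70/3) = 62 + 70/3 = 256/3)
V(b) = -9 + b + √(17 + b) (V(b) = (b + √(17 + b)) - 9 = -9 + b + √(17 + b))
(47599 + I(-199, (-3 - 4)²))*(9724 + V(-81)) = (47599 + 256/3)*(9724 + (-9 - 81 + √(17 - 81))) = 143053*(9724 + (-9 - 81 + √(-64)))/3 = 143053*(9724 + (-9 - 81 + 8*I))/3 = 143053*(9724 + (-90 + 8*I))/3 = 143053*(9634 + 8*I)/3 = 1378172602/3 + 1144424*I/3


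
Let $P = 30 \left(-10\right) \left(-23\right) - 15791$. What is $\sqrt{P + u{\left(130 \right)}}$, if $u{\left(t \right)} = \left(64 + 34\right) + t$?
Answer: $i \sqrt{8663} \approx 93.075 i$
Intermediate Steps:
$u{\left(t \right)} = 98 + t$
$P = -8891$ ($P = \left(-300\right) \left(-23\right) - 15791 = 6900 - 15791 = -8891$)
$\sqrt{P + u{\left(130 \right)}} = \sqrt{-8891 + \left(98 + 130\right)} = \sqrt{-8891 + 228} = \sqrt{-8663} = i \sqrt{8663}$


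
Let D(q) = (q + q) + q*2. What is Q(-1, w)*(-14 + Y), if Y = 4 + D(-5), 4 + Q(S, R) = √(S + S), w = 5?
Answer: 120 - 30*I*√2 ≈ 120.0 - 42.426*I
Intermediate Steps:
D(q) = 4*q (D(q) = 2*q + 2*q = 4*q)
Q(S, R) = -4 + √2*√S (Q(S, R) = -4 + √(S + S) = -4 + √(2*S) = -4 + √2*√S)
Y = -16 (Y = 4 + 4*(-5) = 4 - 20 = -16)
Q(-1, w)*(-14 + Y) = (-4 + √2*√(-1))*(-14 - 16) = (-4 + √2*I)*(-30) = (-4 + I*√2)*(-30) = 120 - 30*I*√2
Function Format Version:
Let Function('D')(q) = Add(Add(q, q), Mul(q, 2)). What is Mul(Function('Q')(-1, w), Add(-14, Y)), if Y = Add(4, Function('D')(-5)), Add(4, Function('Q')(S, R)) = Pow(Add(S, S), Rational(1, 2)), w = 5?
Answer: Add(120, Mul(-30, I, Pow(2, Rational(1, 2)))) ≈ Add(120.00, Mul(-42.426, I))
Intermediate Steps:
Function('D')(q) = Mul(4, q) (Function('D')(q) = Add(Mul(2, q), Mul(2, q)) = Mul(4, q))
Function('Q')(S, R) = Add(-4, Mul(Pow(2, Rational(1, 2)), Pow(S, Rational(1, 2)))) (Function('Q')(S, R) = Add(-4, Pow(Add(S, S), Rational(1, 2))) = Add(-4, Pow(Mul(2, S), Rational(1, 2))) = Add(-4, Mul(Pow(2, Rational(1, 2)), Pow(S, Rational(1, 2)))))
Y = -16 (Y = Add(4, Mul(4, -5)) = Add(4, -20) = -16)
Mul(Function('Q')(-1, w), Add(-14, Y)) = Mul(Add(-4, Mul(Pow(2, Rational(1, 2)), Pow(-1, Rational(1, 2)))), Add(-14, -16)) = Mul(Add(-4, Mul(Pow(2, Rational(1, 2)), I)), -30) = Mul(Add(-4, Mul(I, Pow(2, Rational(1, 2)))), -30) = Add(120, Mul(-30, I, Pow(2, Rational(1, 2))))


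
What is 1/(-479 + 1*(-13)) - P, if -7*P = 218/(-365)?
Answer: -109811/1257060 ≈ -0.087355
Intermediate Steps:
P = 218/2555 (P = -218/(7*(-365)) = -218*(-1)/(7*365) = -1/7*(-218/365) = 218/2555 ≈ 0.085323)
1/(-479 + 1*(-13)) - P = 1/(-479 + 1*(-13)) - 1*218/2555 = 1/(-479 - 13) - 218/2555 = 1/(-492) - 218/2555 = -1/492 - 218/2555 = -109811/1257060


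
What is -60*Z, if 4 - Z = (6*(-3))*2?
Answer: -2400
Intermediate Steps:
Z = 40 (Z = 4 - 6*(-3)*2 = 4 - (-18)*2 = 4 - 1*(-36) = 4 + 36 = 40)
-60*Z = -60*40 = -2400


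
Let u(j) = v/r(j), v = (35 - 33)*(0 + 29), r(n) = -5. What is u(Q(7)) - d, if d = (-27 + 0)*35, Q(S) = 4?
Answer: 4667/5 ≈ 933.40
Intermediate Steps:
d = -945 (d = -27*35 = -945)
v = 58 (v = 2*29 = 58)
u(j) = -58/5 (u(j) = 58/(-5) = 58*(-⅕) = -58/5)
u(Q(7)) - d = -58/5 - 1*(-945) = -58/5 + 945 = 4667/5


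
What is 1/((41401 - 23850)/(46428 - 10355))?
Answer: 36073/17551 ≈ 2.0553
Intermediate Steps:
1/((41401 - 23850)/(46428 - 10355)) = 1/(17551/36073) = 36073/17551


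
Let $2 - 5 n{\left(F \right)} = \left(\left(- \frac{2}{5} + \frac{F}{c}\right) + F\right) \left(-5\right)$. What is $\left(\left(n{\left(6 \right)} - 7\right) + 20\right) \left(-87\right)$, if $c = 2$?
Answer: $-1914$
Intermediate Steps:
$n{\left(F \right)} = \frac{3 F}{2}$ ($n{\left(F \right)} = \frac{2}{5} - \frac{\left(\left(- \frac{2}{5} + \frac{F}{2}\right) + F\right) \left(-5\right)}{5} = \frac{2}{5} - \frac{\left(- \frac{2}{5} + \frac{3 F}{2}\right) \left(-5\right)}{5} = \frac{2}{5} - \frac{2 - \frac{15 F}{2}}{5} = \frac{2}{5} + \left(- \frac{2}{5} + \frac{3 F}{2}\right) = \frac{3 F}{2}$)
$\left(\left(n{\left(6 \right)} - 7\right) + 20\right) \left(-87\right) = \left(\left(\frac{3}{2} \cdot 6 - 7\right) + 20\right) \left(-87\right) = \left(\left(9 - 7\right) + 20\right) \left(-87\right) = \left(2 + 20\right) \left(-87\right) = 22 \left(-87\right) = -1914$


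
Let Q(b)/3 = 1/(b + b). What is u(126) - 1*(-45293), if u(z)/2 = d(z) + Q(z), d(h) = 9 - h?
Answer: 1892479/42 ≈ 45059.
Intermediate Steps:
Q(b) = 3/(2*b) (Q(b) = 3/(b + b) = 3/((2*b)) = 3*(1/(2*b)) = 3/(2*b))
u(z) = 18 - 2*z + 3/z (u(z) = 2*((9 - z) + 3/(2*z)) = 2*(9 - z + 3/(2*z)) = 18 - 2*z + 3/z)
u(126) - 1*(-45293) = (18 - 2*126 + 3/126) - 1*(-45293) = (18 - 252 + 3*(1/126)) + 45293 = (18 - 252 + 1/42) + 45293 = -9827/42 + 45293 = 1892479/42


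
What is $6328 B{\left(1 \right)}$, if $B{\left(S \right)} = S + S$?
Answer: $12656$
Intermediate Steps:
$B{\left(S \right)} = 2 S$
$6328 B{\left(1 \right)} = 6328 \cdot 2 \cdot 1 = 6328 \cdot 2 = 12656$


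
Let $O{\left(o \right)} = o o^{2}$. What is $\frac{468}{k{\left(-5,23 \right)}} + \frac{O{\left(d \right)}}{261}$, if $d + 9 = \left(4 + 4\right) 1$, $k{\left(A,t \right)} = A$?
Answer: $- \frac{122153}{1305} \approx -93.604$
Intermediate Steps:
$d = -1$ ($d = -9 + \left(4 + 4\right) 1 = -9 + 8 \cdot 1 = -9 + 8 = -1$)
$O{\left(o \right)} = o^{3}$
$\frac{468}{k{\left(-5,23 \right)}} + \frac{O{\left(d \right)}}{261} = \frac{468}{-5} + \frac{\left(-1\right)^{3}}{261} = 468 \left(- \frac{1}{5}\right) - \frac{1}{261} = - \frac{468}{5} - \frac{1}{261} = - \frac{122153}{1305}$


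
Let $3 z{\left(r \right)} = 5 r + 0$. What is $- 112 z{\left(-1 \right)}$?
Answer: $\frac{560}{3} \approx 186.67$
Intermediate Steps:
$z{\left(r \right)} = \frac{5 r}{3}$ ($z{\left(r \right)} = \frac{5 r + 0}{3} = \frac{5 r}{3}$)
$- 112 z{\left(-1 \right)} = - 112 \cdot \frac{5}{3} \left(-1\right) = \left(-112\right) \left(- \frac{5}{3}\right) = \frac{560}{3}$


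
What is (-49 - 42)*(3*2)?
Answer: -546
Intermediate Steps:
(-49 - 42)*(3*2) = -91*6 = -546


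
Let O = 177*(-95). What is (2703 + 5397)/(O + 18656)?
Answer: 8100/1841 ≈ 4.3998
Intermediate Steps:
O = -16815
(2703 + 5397)/(O + 18656) = (2703 + 5397)/(-16815 + 18656) = 8100/1841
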